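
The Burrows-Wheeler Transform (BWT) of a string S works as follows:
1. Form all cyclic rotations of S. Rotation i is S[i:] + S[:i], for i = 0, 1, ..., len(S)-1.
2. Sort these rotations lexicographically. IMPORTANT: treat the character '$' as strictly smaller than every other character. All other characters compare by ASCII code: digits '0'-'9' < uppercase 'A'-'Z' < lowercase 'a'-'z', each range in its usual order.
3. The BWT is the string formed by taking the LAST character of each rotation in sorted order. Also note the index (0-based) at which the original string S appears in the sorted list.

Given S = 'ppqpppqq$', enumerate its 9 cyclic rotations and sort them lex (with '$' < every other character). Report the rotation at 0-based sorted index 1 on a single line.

All 9 rotations (rotation i = S[i:]+S[:i]):
  rot[0] = ppqpppqq$
  rot[1] = pqpppqq$p
  rot[2] = qpppqq$pp
  rot[3] = pppqq$ppq
  rot[4] = ppqq$ppqp
  rot[5] = pqq$ppqpp
  rot[6] = qq$ppqppp
  rot[7] = q$ppqpppq
  rot[8] = $ppqpppqq
Sorted (with $ < everything):
  sorted[0] = $ppqpppqq
  sorted[1] = pppqq$ppq
  sorted[2] = ppqpppqq$
  sorted[3] = ppqq$ppqp
  sorted[4] = pqpppqq$p
  sorted[5] = pqq$ppqpp
  sorted[6] = q$ppqpppq
  sorted[7] = qpppqq$pp
  sorted[8] = qq$ppqppp
sorted[1] = pppqq$ppq

Answer: pppqq$ppq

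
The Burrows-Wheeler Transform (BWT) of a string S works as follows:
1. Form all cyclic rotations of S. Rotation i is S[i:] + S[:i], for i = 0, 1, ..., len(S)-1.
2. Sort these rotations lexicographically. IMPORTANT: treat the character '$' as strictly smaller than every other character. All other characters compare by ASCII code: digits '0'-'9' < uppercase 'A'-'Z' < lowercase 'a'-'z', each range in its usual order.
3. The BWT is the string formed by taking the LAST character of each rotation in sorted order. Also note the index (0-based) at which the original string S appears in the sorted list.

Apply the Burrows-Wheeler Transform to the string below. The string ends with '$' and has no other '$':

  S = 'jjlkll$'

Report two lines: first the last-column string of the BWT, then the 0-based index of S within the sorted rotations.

Answer: l$jlljk
1

Derivation:
All 7 rotations (rotation i = S[i:]+S[:i]):
  rot[0] = jjlkll$
  rot[1] = jlkll$j
  rot[2] = lkll$jj
  rot[3] = kll$jjl
  rot[4] = ll$jjlk
  rot[5] = l$jjlkl
  rot[6] = $jjlkll
Sorted (with $ < everything):
  sorted[0] = $jjlkll  (last char: 'l')
  sorted[1] = jjlkll$  (last char: '$')
  sorted[2] = jlkll$j  (last char: 'j')
  sorted[3] = kll$jjl  (last char: 'l')
  sorted[4] = l$jjlkl  (last char: 'l')
  sorted[5] = lkll$jj  (last char: 'j')
  sorted[6] = ll$jjlk  (last char: 'k')
Last column: l$jlljk
Original string S is at sorted index 1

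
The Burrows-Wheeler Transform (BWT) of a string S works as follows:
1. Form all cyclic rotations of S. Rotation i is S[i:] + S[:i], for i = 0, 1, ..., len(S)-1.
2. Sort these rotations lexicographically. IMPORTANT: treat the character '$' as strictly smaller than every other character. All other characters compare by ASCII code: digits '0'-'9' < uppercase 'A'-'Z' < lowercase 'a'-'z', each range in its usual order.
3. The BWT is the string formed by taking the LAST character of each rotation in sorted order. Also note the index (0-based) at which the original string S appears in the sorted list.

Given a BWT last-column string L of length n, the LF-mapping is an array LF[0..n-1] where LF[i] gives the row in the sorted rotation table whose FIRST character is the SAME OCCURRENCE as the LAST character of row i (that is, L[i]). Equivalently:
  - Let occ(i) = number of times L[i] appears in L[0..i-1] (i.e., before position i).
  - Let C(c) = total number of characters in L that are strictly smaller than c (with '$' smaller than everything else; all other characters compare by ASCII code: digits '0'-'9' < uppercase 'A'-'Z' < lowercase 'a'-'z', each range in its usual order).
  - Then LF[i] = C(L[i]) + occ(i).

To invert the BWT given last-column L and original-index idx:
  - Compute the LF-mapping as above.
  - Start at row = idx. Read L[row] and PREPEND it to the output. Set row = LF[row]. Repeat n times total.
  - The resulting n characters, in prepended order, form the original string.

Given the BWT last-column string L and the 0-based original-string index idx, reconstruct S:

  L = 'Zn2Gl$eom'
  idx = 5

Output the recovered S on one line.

LF mapping: 3 7 1 2 5 0 4 8 6
Walk LF starting at row 5, prepending L[row]:
  step 1: row=5, L[5]='$', prepend. Next row=LF[5]=0
  step 2: row=0, L[0]='Z', prepend. Next row=LF[0]=3
  step 3: row=3, L[3]='G', prepend. Next row=LF[3]=2
  step 4: row=2, L[2]='2', prepend. Next row=LF[2]=1
  step 5: row=1, L[1]='n', prepend. Next row=LF[1]=7
  step 6: row=7, L[7]='o', prepend. Next row=LF[7]=8
  step 7: row=8, L[8]='m', prepend. Next row=LF[8]=6
  step 8: row=6, L[6]='e', prepend. Next row=LF[6]=4
  step 9: row=4, L[4]='l', prepend. Next row=LF[4]=5
Reversed output: lemon2GZ$

Answer: lemon2GZ$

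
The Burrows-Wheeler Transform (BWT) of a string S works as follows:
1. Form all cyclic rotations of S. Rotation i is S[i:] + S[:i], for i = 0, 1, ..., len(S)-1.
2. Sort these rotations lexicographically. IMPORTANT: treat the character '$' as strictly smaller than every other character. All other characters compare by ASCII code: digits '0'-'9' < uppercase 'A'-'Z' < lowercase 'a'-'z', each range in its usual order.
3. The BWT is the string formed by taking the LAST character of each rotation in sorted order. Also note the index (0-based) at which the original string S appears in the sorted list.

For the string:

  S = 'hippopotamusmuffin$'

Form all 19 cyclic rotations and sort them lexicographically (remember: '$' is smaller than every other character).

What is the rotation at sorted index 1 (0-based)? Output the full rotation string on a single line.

All 19 rotations (rotation i = S[i:]+S[:i]):
  rot[0] = hippopotamusmuffin$
  rot[1] = ippopotamusmuffin$h
  rot[2] = ppopotamusmuffin$hi
  rot[3] = popotamusmuffin$hip
  rot[4] = opotamusmuffin$hipp
  rot[5] = potamusmuffin$hippo
  rot[6] = otamusmuffin$hippop
  rot[7] = tamusmuffin$hippopo
  rot[8] = amusmuffin$hippopot
  rot[9] = musmuffin$hippopota
  rot[10] = usmuffin$hippopotam
  rot[11] = smuffin$hippopotamu
  rot[12] = muffin$hippopotamus
  rot[13] = uffin$hippopotamusm
  rot[14] = ffin$hippopotamusmu
  rot[15] = fin$hippopotamusmuf
  rot[16] = in$hippopotamusmuff
  rot[17] = n$hippopotamusmuffi
  rot[18] = $hippopotamusmuffin
Sorted (with $ < everything):
  sorted[0] = $hippopotamusmuffin
  sorted[1] = amusmuffin$hippopot
  sorted[2] = ffin$hippopotamusmu
  sorted[3] = fin$hippopotamusmuf
  sorted[4] = hippopotamusmuffin$
  sorted[5] = in$hippopotamusmuff
  sorted[6] = ippopotamusmuffin$h
  sorted[7] = muffin$hippopotamus
  sorted[8] = musmuffin$hippopota
  sorted[9] = n$hippopotamusmuffi
  sorted[10] = opotamusmuffin$hipp
  sorted[11] = otamusmuffin$hippop
  sorted[12] = popotamusmuffin$hip
  sorted[13] = potamusmuffin$hippo
  sorted[14] = ppopotamusmuffin$hi
  sorted[15] = smuffin$hippopotamu
  sorted[16] = tamusmuffin$hippopo
  sorted[17] = uffin$hippopotamusm
  sorted[18] = usmuffin$hippopotam
sorted[1] = amusmuffin$hippopot

Answer: amusmuffin$hippopot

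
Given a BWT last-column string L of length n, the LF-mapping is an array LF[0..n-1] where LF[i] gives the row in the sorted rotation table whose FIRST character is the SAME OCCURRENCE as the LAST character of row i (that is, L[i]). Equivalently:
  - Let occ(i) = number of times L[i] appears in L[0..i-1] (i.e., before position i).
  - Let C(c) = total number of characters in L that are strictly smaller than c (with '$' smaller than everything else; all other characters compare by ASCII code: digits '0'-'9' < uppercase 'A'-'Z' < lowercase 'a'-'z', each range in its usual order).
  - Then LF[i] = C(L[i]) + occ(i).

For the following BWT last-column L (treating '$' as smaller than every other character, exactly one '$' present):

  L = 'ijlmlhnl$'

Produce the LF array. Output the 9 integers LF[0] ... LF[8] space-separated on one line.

Char counts: '$':1, 'h':1, 'i':1, 'j':1, 'l':3, 'm':1, 'n':1
C (first-col start): C('$')=0, C('h')=1, C('i')=2, C('j')=3, C('l')=4, C('m')=7, C('n')=8
L[0]='i': occ=0, LF[0]=C('i')+0=2+0=2
L[1]='j': occ=0, LF[1]=C('j')+0=3+0=3
L[2]='l': occ=0, LF[2]=C('l')+0=4+0=4
L[3]='m': occ=0, LF[3]=C('m')+0=7+0=7
L[4]='l': occ=1, LF[4]=C('l')+1=4+1=5
L[5]='h': occ=0, LF[5]=C('h')+0=1+0=1
L[6]='n': occ=0, LF[6]=C('n')+0=8+0=8
L[7]='l': occ=2, LF[7]=C('l')+2=4+2=6
L[8]='$': occ=0, LF[8]=C('$')+0=0+0=0

Answer: 2 3 4 7 5 1 8 6 0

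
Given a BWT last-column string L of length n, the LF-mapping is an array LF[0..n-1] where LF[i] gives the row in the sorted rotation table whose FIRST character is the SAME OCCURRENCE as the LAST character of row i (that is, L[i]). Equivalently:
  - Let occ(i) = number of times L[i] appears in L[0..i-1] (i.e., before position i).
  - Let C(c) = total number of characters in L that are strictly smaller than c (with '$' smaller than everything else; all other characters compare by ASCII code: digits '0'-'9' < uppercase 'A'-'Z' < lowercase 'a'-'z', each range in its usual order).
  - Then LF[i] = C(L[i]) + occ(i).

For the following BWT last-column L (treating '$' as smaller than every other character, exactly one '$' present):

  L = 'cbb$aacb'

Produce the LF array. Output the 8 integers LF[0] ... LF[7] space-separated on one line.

Char counts: '$':1, 'a':2, 'b':3, 'c':2
C (first-col start): C('$')=0, C('a')=1, C('b')=3, C('c')=6
L[0]='c': occ=0, LF[0]=C('c')+0=6+0=6
L[1]='b': occ=0, LF[1]=C('b')+0=3+0=3
L[2]='b': occ=1, LF[2]=C('b')+1=3+1=4
L[3]='$': occ=0, LF[3]=C('$')+0=0+0=0
L[4]='a': occ=0, LF[4]=C('a')+0=1+0=1
L[5]='a': occ=1, LF[5]=C('a')+1=1+1=2
L[6]='c': occ=1, LF[6]=C('c')+1=6+1=7
L[7]='b': occ=2, LF[7]=C('b')+2=3+2=5

Answer: 6 3 4 0 1 2 7 5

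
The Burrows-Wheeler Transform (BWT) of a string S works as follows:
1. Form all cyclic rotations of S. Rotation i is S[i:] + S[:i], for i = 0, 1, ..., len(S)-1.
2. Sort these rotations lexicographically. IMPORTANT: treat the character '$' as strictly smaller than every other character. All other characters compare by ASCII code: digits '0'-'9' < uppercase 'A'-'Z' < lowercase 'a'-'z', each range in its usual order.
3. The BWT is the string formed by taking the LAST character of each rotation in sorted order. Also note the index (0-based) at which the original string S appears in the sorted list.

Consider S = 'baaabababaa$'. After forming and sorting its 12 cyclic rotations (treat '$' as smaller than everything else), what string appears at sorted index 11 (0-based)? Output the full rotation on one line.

Answer: bababaa$baaa

Derivation:
All 12 rotations (rotation i = S[i:]+S[:i]):
  rot[0] = baaabababaa$
  rot[1] = aaabababaa$b
  rot[2] = aabababaa$ba
  rot[3] = abababaa$baa
  rot[4] = bababaa$baaa
  rot[5] = ababaa$baaab
  rot[6] = babaa$baaaba
  rot[7] = abaa$baaabab
  rot[8] = baa$baaababa
  rot[9] = aa$baaababab
  rot[10] = a$baaabababa
  rot[11] = $baaabababaa
Sorted (with $ < everything):
  sorted[0] = $baaabababaa
  sorted[1] = a$baaabababa
  sorted[2] = aa$baaababab
  sorted[3] = aaabababaa$b
  sorted[4] = aabababaa$ba
  sorted[5] = abaa$baaabab
  sorted[6] = ababaa$baaab
  sorted[7] = abababaa$baa
  sorted[8] = baa$baaababa
  sorted[9] = baaabababaa$
  sorted[10] = babaa$baaaba
  sorted[11] = bababaa$baaa
sorted[11] = bababaa$baaa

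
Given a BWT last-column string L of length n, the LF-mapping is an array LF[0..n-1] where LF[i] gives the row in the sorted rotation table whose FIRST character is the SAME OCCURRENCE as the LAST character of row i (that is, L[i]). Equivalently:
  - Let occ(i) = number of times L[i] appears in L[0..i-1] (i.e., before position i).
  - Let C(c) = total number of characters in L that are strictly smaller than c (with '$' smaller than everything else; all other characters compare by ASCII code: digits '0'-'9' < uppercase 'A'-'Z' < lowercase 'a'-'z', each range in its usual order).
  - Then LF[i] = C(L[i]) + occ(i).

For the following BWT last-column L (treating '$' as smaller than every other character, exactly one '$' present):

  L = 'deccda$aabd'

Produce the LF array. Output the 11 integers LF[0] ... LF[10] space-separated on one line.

Char counts: '$':1, 'a':3, 'b':1, 'c':2, 'd':3, 'e':1
C (first-col start): C('$')=0, C('a')=1, C('b')=4, C('c')=5, C('d')=7, C('e')=10
L[0]='d': occ=0, LF[0]=C('d')+0=7+0=7
L[1]='e': occ=0, LF[1]=C('e')+0=10+0=10
L[2]='c': occ=0, LF[2]=C('c')+0=5+0=5
L[3]='c': occ=1, LF[3]=C('c')+1=5+1=6
L[4]='d': occ=1, LF[4]=C('d')+1=7+1=8
L[5]='a': occ=0, LF[5]=C('a')+0=1+0=1
L[6]='$': occ=0, LF[6]=C('$')+0=0+0=0
L[7]='a': occ=1, LF[7]=C('a')+1=1+1=2
L[8]='a': occ=2, LF[8]=C('a')+2=1+2=3
L[9]='b': occ=0, LF[9]=C('b')+0=4+0=4
L[10]='d': occ=2, LF[10]=C('d')+2=7+2=9

Answer: 7 10 5 6 8 1 0 2 3 4 9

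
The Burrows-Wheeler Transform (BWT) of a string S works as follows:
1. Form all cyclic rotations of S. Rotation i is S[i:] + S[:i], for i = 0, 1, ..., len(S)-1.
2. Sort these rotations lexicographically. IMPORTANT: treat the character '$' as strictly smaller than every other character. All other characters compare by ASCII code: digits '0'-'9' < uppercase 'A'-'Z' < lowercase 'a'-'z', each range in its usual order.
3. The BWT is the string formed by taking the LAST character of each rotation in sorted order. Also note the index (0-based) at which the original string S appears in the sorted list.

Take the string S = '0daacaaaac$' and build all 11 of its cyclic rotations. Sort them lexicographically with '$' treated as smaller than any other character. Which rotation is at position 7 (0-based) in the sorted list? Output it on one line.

All 11 rotations (rotation i = S[i:]+S[:i]):
  rot[0] = 0daacaaaac$
  rot[1] = daacaaaac$0
  rot[2] = aacaaaac$0d
  rot[3] = acaaaac$0da
  rot[4] = caaaac$0daa
  rot[5] = aaaac$0daac
  rot[6] = aaac$0daaca
  rot[7] = aac$0daacaa
  rot[8] = ac$0daacaaa
  rot[9] = c$0daacaaaa
  rot[10] = $0daacaaaac
Sorted (with $ < everything):
  sorted[0] = $0daacaaaac
  sorted[1] = 0daacaaaac$
  sorted[2] = aaaac$0daac
  sorted[3] = aaac$0daaca
  sorted[4] = aac$0daacaa
  sorted[5] = aacaaaac$0d
  sorted[6] = ac$0daacaaa
  sorted[7] = acaaaac$0da
  sorted[8] = c$0daacaaaa
  sorted[9] = caaaac$0daa
  sorted[10] = daacaaaac$0
sorted[7] = acaaaac$0da

Answer: acaaaac$0da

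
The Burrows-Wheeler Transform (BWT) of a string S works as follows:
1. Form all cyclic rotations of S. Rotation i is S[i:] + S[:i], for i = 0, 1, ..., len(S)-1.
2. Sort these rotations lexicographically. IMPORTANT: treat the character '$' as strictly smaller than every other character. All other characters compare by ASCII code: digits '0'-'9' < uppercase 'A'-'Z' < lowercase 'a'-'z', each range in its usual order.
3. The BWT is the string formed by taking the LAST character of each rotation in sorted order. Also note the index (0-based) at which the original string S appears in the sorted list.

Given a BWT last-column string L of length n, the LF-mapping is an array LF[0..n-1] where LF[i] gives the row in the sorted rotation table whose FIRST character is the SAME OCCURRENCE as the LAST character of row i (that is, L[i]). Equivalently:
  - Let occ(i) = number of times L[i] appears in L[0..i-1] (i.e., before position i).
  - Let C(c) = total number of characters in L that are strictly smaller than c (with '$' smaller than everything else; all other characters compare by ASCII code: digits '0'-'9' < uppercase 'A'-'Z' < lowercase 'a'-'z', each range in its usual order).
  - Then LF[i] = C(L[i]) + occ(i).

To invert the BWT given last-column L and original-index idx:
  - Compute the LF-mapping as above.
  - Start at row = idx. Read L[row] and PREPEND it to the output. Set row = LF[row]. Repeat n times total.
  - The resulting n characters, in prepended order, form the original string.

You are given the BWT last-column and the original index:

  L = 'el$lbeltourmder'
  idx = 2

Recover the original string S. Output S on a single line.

Answer: drumrollbeetle$

Derivation:
LF mapping: 3 6 0 7 1 4 8 13 10 14 11 9 2 5 12
Walk LF starting at row 2, prepending L[row]:
  step 1: row=2, L[2]='$', prepend. Next row=LF[2]=0
  step 2: row=0, L[0]='e', prepend. Next row=LF[0]=3
  step 3: row=3, L[3]='l', prepend. Next row=LF[3]=7
  step 4: row=7, L[7]='t', prepend. Next row=LF[7]=13
  step 5: row=13, L[13]='e', prepend. Next row=LF[13]=5
  step 6: row=5, L[5]='e', prepend. Next row=LF[5]=4
  step 7: row=4, L[4]='b', prepend. Next row=LF[4]=1
  step 8: row=1, L[1]='l', prepend. Next row=LF[1]=6
  step 9: row=6, L[6]='l', prepend. Next row=LF[6]=8
  step 10: row=8, L[8]='o', prepend. Next row=LF[8]=10
  step 11: row=10, L[10]='r', prepend. Next row=LF[10]=11
  step 12: row=11, L[11]='m', prepend. Next row=LF[11]=9
  step 13: row=9, L[9]='u', prepend. Next row=LF[9]=14
  step 14: row=14, L[14]='r', prepend. Next row=LF[14]=12
  step 15: row=12, L[12]='d', prepend. Next row=LF[12]=2
Reversed output: drumrollbeetle$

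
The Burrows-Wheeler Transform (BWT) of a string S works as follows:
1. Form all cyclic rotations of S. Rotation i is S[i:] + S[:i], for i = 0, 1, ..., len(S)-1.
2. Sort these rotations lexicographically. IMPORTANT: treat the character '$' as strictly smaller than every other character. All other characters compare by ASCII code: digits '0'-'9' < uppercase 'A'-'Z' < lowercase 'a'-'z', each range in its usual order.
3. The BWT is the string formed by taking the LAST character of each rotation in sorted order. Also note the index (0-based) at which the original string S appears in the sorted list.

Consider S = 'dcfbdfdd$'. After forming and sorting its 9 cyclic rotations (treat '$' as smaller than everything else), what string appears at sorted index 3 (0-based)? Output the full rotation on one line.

Answer: d$dcfbdfd

Derivation:
All 9 rotations (rotation i = S[i:]+S[:i]):
  rot[0] = dcfbdfdd$
  rot[1] = cfbdfdd$d
  rot[2] = fbdfdd$dc
  rot[3] = bdfdd$dcf
  rot[4] = dfdd$dcfb
  rot[5] = fdd$dcfbd
  rot[6] = dd$dcfbdf
  rot[7] = d$dcfbdfd
  rot[8] = $dcfbdfdd
Sorted (with $ < everything):
  sorted[0] = $dcfbdfdd
  sorted[1] = bdfdd$dcf
  sorted[2] = cfbdfdd$d
  sorted[3] = d$dcfbdfd
  sorted[4] = dcfbdfdd$
  sorted[5] = dd$dcfbdf
  sorted[6] = dfdd$dcfb
  sorted[7] = fbdfdd$dc
  sorted[8] = fdd$dcfbd
sorted[3] = d$dcfbdfd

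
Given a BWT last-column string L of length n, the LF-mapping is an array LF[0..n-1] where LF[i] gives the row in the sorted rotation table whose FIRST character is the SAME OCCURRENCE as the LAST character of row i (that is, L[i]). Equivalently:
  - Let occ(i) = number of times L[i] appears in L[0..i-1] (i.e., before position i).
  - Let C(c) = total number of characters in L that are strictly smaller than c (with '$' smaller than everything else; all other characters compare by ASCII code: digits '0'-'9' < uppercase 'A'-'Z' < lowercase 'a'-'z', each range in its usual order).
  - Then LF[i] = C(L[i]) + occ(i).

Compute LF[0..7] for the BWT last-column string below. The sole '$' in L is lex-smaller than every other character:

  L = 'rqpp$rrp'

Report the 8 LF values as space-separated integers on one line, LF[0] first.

Answer: 5 4 1 2 0 6 7 3

Derivation:
Char counts: '$':1, 'p':3, 'q':1, 'r':3
C (first-col start): C('$')=0, C('p')=1, C('q')=4, C('r')=5
L[0]='r': occ=0, LF[0]=C('r')+0=5+0=5
L[1]='q': occ=0, LF[1]=C('q')+0=4+0=4
L[2]='p': occ=0, LF[2]=C('p')+0=1+0=1
L[3]='p': occ=1, LF[3]=C('p')+1=1+1=2
L[4]='$': occ=0, LF[4]=C('$')+0=0+0=0
L[5]='r': occ=1, LF[5]=C('r')+1=5+1=6
L[6]='r': occ=2, LF[6]=C('r')+2=5+2=7
L[7]='p': occ=2, LF[7]=C('p')+2=1+2=3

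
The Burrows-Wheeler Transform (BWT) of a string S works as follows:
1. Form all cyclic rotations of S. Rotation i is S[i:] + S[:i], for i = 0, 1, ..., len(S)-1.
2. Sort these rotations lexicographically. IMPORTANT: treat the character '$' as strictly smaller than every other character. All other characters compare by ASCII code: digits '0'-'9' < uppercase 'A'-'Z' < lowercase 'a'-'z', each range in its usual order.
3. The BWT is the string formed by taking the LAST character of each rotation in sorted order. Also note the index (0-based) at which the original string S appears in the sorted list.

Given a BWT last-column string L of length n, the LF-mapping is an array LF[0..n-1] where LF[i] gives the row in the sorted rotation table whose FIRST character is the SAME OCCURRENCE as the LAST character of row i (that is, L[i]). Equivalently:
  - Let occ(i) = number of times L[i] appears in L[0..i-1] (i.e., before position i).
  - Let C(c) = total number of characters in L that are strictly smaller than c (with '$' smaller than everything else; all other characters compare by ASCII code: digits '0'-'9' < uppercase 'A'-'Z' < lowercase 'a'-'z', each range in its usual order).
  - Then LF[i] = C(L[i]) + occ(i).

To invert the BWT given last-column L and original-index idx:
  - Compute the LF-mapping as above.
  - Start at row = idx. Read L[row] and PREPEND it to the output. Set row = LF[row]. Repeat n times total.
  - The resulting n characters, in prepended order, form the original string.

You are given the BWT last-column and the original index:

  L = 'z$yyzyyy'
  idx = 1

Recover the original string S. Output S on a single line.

Answer: yyyyzyz$

Derivation:
LF mapping: 6 0 1 2 7 3 4 5
Walk LF starting at row 1, prepending L[row]:
  step 1: row=1, L[1]='$', prepend. Next row=LF[1]=0
  step 2: row=0, L[0]='z', prepend. Next row=LF[0]=6
  step 3: row=6, L[6]='y', prepend. Next row=LF[6]=4
  step 4: row=4, L[4]='z', prepend. Next row=LF[4]=7
  step 5: row=7, L[7]='y', prepend. Next row=LF[7]=5
  step 6: row=5, L[5]='y', prepend. Next row=LF[5]=3
  step 7: row=3, L[3]='y', prepend. Next row=LF[3]=2
  step 8: row=2, L[2]='y', prepend. Next row=LF[2]=1
Reversed output: yyyyzyz$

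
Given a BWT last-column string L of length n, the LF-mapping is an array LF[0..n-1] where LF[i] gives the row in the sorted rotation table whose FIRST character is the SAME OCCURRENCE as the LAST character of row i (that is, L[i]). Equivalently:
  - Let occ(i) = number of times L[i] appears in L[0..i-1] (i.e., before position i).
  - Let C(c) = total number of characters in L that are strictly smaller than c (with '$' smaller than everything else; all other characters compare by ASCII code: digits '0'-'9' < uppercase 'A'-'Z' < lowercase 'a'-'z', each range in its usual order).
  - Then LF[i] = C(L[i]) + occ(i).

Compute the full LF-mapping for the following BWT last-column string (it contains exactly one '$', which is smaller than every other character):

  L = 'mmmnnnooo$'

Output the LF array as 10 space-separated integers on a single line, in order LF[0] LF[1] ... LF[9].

Answer: 1 2 3 4 5 6 7 8 9 0

Derivation:
Char counts: '$':1, 'm':3, 'n':3, 'o':3
C (first-col start): C('$')=0, C('m')=1, C('n')=4, C('o')=7
L[0]='m': occ=0, LF[0]=C('m')+0=1+0=1
L[1]='m': occ=1, LF[1]=C('m')+1=1+1=2
L[2]='m': occ=2, LF[2]=C('m')+2=1+2=3
L[3]='n': occ=0, LF[3]=C('n')+0=4+0=4
L[4]='n': occ=1, LF[4]=C('n')+1=4+1=5
L[5]='n': occ=2, LF[5]=C('n')+2=4+2=6
L[6]='o': occ=0, LF[6]=C('o')+0=7+0=7
L[7]='o': occ=1, LF[7]=C('o')+1=7+1=8
L[8]='o': occ=2, LF[8]=C('o')+2=7+2=9
L[9]='$': occ=0, LF[9]=C('$')+0=0+0=0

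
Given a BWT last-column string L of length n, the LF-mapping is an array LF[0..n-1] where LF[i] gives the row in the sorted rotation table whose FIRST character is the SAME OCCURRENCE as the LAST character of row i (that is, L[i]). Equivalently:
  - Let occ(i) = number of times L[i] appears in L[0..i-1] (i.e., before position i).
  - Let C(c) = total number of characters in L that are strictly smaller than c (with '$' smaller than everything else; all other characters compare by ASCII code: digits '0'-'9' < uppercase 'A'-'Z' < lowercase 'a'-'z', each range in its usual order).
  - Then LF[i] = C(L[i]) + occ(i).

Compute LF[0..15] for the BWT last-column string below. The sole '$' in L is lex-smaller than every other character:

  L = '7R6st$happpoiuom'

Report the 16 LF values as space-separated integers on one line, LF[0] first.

Answer: 2 3 1 13 14 0 5 4 10 11 12 8 6 15 9 7

Derivation:
Char counts: '$':1, '6':1, '7':1, 'R':1, 'a':1, 'h':1, 'i':1, 'm':1, 'o':2, 'p':3, 's':1, 't':1, 'u':1
C (first-col start): C('$')=0, C('6')=1, C('7')=2, C('R')=3, C('a')=4, C('h')=5, C('i')=6, C('m')=7, C('o')=8, C('p')=10, C('s')=13, C('t')=14, C('u')=15
L[0]='7': occ=0, LF[0]=C('7')+0=2+0=2
L[1]='R': occ=0, LF[1]=C('R')+0=3+0=3
L[2]='6': occ=0, LF[2]=C('6')+0=1+0=1
L[3]='s': occ=0, LF[3]=C('s')+0=13+0=13
L[4]='t': occ=0, LF[4]=C('t')+0=14+0=14
L[5]='$': occ=0, LF[5]=C('$')+0=0+0=0
L[6]='h': occ=0, LF[6]=C('h')+0=5+0=5
L[7]='a': occ=0, LF[7]=C('a')+0=4+0=4
L[8]='p': occ=0, LF[8]=C('p')+0=10+0=10
L[9]='p': occ=1, LF[9]=C('p')+1=10+1=11
L[10]='p': occ=2, LF[10]=C('p')+2=10+2=12
L[11]='o': occ=0, LF[11]=C('o')+0=8+0=8
L[12]='i': occ=0, LF[12]=C('i')+0=6+0=6
L[13]='u': occ=0, LF[13]=C('u')+0=15+0=15
L[14]='o': occ=1, LF[14]=C('o')+1=8+1=9
L[15]='m': occ=0, LF[15]=C('m')+0=7+0=7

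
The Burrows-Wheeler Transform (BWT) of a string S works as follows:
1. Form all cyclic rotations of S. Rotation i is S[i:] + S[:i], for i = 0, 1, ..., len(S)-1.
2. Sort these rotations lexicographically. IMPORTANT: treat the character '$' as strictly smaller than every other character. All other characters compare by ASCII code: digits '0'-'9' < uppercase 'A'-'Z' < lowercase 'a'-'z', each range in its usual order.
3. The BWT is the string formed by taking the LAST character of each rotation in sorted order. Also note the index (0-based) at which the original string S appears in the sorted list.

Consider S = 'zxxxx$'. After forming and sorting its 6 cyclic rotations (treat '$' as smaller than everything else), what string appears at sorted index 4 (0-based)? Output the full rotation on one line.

Answer: xxxx$z

Derivation:
All 6 rotations (rotation i = S[i:]+S[:i]):
  rot[0] = zxxxx$
  rot[1] = xxxx$z
  rot[2] = xxx$zx
  rot[3] = xx$zxx
  rot[4] = x$zxxx
  rot[5] = $zxxxx
Sorted (with $ < everything):
  sorted[0] = $zxxxx
  sorted[1] = x$zxxx
  sorted[2] = xx$zxx
  sorted[3] = xxx$zx
  sorted[4] = xxxx$z
  sorted[5] = zxxxx$
sorted[4] = xxxx$z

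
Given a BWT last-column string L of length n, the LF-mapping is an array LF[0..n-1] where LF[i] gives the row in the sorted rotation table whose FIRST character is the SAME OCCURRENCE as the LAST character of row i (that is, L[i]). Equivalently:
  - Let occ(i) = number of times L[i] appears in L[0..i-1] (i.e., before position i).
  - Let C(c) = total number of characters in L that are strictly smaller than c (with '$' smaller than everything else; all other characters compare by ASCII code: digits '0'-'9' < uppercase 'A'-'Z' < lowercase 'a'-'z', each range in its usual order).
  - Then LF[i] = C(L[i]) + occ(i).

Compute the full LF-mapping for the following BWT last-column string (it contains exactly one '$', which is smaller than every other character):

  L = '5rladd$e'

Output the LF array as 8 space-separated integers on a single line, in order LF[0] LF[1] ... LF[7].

Answer: 1 7 6 2 3 4 0 5

Derivation:
Char counts: '$':1, '5':1, 'a':1, 'd':2, 'e':1, 'l':1, 'r':1
C (first-col start): C('$')=0, C('5')=1, C('a')=2, C('d')=3, C('e')=5, C('l')=6, C('r')=7
L[0]='5': occ=0, LF[0]=C('5')+0=1+0=1
L[1]='r': occ=0, LF[1]=C('r')+0=7+0=7
L[2]='l': occ=0, LF[2]=C('l')+0=6+0=6
L[3]='a': occ=0, LF[3]=C('a')+0=2+0=2
L[4]='d': occ=0, LF[4]=C('d')+0=3+0=3
L[5]='d': occ=1, LF[5]=C('d')+1=3+1=4
L[6]='$': occ=0, LF[6]=C('$')+0=0+0=0
L[7]='e': occ=0, LF[7]=C('e')+0=5+0=5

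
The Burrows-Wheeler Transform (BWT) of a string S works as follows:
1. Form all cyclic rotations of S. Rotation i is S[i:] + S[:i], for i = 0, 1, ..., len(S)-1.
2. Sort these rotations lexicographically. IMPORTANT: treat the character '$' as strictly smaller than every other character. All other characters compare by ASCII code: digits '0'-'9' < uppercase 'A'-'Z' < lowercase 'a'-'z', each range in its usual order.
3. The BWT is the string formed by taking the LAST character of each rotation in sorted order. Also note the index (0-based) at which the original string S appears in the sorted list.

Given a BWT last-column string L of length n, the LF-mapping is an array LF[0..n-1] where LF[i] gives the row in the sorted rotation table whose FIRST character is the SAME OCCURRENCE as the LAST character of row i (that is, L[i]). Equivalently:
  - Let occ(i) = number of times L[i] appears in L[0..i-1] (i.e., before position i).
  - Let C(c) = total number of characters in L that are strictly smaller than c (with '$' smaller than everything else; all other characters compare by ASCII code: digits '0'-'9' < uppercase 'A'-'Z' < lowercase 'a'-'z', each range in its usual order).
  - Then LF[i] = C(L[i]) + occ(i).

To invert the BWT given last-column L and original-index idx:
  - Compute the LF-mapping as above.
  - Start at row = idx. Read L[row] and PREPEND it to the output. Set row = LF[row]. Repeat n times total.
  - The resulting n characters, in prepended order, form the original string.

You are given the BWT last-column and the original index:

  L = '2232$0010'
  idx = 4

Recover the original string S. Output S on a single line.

LF mapping: 5 6 8 7 0 1 2 4 3
Walk LF starting at row 4, prepending L[row]:
  step 1: row=4, L[4]='$', prepend. Next row=LF[4]=0
  step 2: row=0, L[0]='2', prepend. Next row=LF[0]=5
  step 3: row=5, L[5]='0', prepend. Next row=LF[5]=1
  step 4: row=1, L[1]='2', prepend. Next row=LF[1]=6
  step 5: row=6, L[6]='0', prepend. Next row=LF[6]=2
  step 6: row=2, L[2]='3', prepend. Next row=LF[2]=8
  step 7: row=8, L[8]='0', prepend. Next row=LF[8]=3
  step 8: row=3, L[3]='2', prepend. Next row=LF[3]=7
  step 9: row=7, L[7]='1', prepend. Next row=LF[7]=4
Reversed output: 12030202$

Answer: 12030202$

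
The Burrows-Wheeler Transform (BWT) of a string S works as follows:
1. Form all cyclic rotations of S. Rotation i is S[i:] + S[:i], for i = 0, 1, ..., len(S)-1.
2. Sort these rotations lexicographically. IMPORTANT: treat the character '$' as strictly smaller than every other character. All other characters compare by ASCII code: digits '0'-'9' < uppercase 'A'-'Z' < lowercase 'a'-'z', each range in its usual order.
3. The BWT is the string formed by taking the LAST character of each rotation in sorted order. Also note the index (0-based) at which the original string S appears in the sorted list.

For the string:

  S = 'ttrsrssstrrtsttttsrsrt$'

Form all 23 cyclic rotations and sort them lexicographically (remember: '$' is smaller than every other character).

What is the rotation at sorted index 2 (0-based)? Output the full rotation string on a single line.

Answer: rsrssstrrtsttttsrsrt$tt

Derivation:
All 23 rotations (rotation i = S[i:]+S[:i]):
  rot[0] = ttrsrssstrrtsttttsrsrt$
  rot[1] = trsrssstrrtsttttsrsrt$t
  rot[2] = rsrssstrrtsttttsrsrt$tt
  rot[3] = srssstrrtsttttsrsrt$ttr
  rot[4] = rssstrrtsttttsrsrt$ttrs
  rot[5] = ssstrrtsttttsrsrt$ttrsr
  rot[6] = sstrrtsttttsrsrt$ttrsrs
  rot[7] = strrtsttttsrsrt$ttrsrss
  rot[8] = trrtsttttsrsrt$ttrsrsss
  rot[9] = rrtsttttsrsrt$ttrsrssst
  rot[10] = rtsttttsrsrt$ttrsrssstr
  rot[11] = tsttttsrsrt$ttrsrssstrr
  rot[12] = sttttsrsrt$ttrsrssstrrt
  rot[13] = ttttsrsrt$ttrsrssstrrts
  rot[14] = tttsrsrt$ttrsrssstrrtst
  rot[15] = ttsrsrt$ttrsrssstrrtstt
  rot[16] = tsrsrt$ttrsrssstrrtsttt
  rot[17] = srsrt$ttrsrssstrrtstttt
  rot[18] = rsrt$ttrsrssstrrtstttts
  rot[19] = srt$ttrsrssstrrtsttttsr
  rot[20] = rt$ttrsrssstrrtsttttsrs
  rot[21] = t$ttrsrssstrrtsttttsrsr
  rot[22] = $ttrsrssstrrtsttttsrsrt
Sorted (with $ < everything):
  sorted[0] = $ttrsrssstrrtsttttsrsrt
  sorted[1] = rrtsttttsrsrt$ttrsrssst
  sorted[2] = rsrssstrrtsttttsrsrt$tt
  sorted[3] = rsrt$ttrsrssstrrtstttts
  sorted[4] = rssstrrtsttttsrsrt$ttrs
  sorted[5] = rt$ttrsrssstrrtsttttsrs
  sorted[6] = rtsttttsrsrt$ttrsrssstr
  sorted[7] = srsrt$ttrsrssstrrtstttt
  sorted[8] = srssstrrtsttttsrsrt$ttr
  sorted[9] = srt$ttrsrssstrrtsttttsr
  sorted[10] = ssstrrtsttttsrsrt$ttrsr
  sorted[11] = sstrrtsttttsrsrt$ttrsrs
  sorted[12] = strrtsttttsrsrt$ttrsrss
  sorted[13] = sttttsrsrt$ttrsrssstrrt
  sorted[14] = t$ttrsrssstrrtsttttsrsr
  sorted[15] = trrtsttttsrsrt$ttrsrsss
  sorted[16] = trsrssstrrtsttttsrsrt$t
  sorted[17] = tsrsrt$ttrsrssstrrtsttt
  sorted[18] = tsttttsrsrt$ttrsrssstrr
  sorted[19] = ttrsrssstrrtsttttsrsrt$
  sorted[20] = ttsrsrt$ttrsrssstrrtstt
  sorted[21] = tttsrsrt$ttrsrssstrrtst
  sorted[22] = ttttsrsrt$ttrsrssstrrts
sorted[2] = rsrssstrrtsttttsrsrt$tt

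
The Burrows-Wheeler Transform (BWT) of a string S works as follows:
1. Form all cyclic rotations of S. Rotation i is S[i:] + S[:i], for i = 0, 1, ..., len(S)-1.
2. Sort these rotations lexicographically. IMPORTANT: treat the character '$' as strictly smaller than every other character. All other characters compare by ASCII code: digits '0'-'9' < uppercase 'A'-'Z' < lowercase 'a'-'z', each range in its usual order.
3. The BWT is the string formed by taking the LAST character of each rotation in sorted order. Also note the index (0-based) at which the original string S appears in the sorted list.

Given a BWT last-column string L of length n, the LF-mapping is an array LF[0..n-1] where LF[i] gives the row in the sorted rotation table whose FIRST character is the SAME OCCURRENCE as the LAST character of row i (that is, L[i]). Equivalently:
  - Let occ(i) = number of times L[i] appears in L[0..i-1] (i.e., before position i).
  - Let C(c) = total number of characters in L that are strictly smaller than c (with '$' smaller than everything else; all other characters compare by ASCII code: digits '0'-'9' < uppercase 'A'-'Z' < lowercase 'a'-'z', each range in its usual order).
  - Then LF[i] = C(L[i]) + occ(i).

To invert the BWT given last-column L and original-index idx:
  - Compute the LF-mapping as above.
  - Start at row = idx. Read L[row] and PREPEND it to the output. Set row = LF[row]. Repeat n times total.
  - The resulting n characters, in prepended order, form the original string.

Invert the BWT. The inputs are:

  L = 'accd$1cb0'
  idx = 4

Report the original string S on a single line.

LF mapping: 3 5 6 8 0 2 7 4 1
Walk LF starting at row 4, prepending L[row]:
  step 1: row=4, L[4]='$', prepend. Next row=LF[4]=0
  step 2: row=0, L[0]='a', prepend. Next row=LF[0]=3
  step 3: row=3, L[3]='d', prepend. Next row=LF[3]=8
  step 4: row=8, L[8]='0', prepend. Next row=LF[8]=1
  step 5: row=1, L[1]='c', prepend. Next row=LF[1]=5
  step 6: row=5, L[5]='1', prepend. Next row=LF[5]=2
  step 7: row=2, L[2]='c', prepend. Next row=LF[2]=6
  step 8: row=6, L[6]='c', prepend. Next row=LF[6]=7
  step 9: row=7, L[7]='b', prepend. Next row=LF[7]=4
Reversed output: bcc1c0da$

Answer: bcc1c0da$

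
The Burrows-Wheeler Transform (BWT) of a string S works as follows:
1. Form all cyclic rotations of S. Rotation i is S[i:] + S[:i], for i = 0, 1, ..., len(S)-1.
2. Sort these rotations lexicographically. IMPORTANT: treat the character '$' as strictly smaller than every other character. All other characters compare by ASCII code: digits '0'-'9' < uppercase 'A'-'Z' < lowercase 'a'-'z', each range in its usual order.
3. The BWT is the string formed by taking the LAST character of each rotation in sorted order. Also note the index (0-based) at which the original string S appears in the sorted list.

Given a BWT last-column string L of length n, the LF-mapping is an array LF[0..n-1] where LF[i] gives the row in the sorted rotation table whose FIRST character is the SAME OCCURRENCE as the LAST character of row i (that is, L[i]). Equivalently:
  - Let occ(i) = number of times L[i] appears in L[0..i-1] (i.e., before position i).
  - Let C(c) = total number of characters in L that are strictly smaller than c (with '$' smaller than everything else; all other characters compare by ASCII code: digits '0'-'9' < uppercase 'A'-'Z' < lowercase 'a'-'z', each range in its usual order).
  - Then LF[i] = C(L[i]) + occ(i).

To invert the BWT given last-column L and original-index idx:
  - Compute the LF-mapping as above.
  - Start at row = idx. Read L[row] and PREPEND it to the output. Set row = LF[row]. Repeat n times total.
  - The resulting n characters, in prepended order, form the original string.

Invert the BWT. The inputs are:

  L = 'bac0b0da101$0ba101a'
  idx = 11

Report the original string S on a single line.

LF mapping: 14 10 17 1 15 2 18 11 6 3 7 0 4 16 12 8 5 9 13
Walk LF starting at row 11, prepending L[row]:
  step 1: row=11, L[11]='$', prepend. Next row=LF[11]=0
  step 2: row=0, L[0]='b', prepend. Next row=LF[0]=14
  step 3: row=14, L[14]='a', prepend. Next row=LF[14]=12
  step 4: row=12, L[12]='0', prepend. Next row=LF[12]=4
  step 5: row=4, L[4]='b', prepend. Next row=LF[4]=15
  step 6: row=15, L[15]='1', prepend. Next row=LF[15]=8
  step 7: row=8, L[8]='1', prepend. Next row=LF[8]=6
  step 8: row=6, L[6]='d', prepend. Next row=LF[6]=18
  step 9: row=18, L[18]='a', prepend. Next row=LF[18]=13
  step 10: row=13, L[13]='b', prepend. Next row=LF[13]=16
  step 11: row=16, L[16]='0', prepend. Next row=LF[16]=5
  step 12: row=5, L[5]='0', prepend. Next row=LF[5]=2
  step 13: row=2, L[2]='c', prepend. Next row=LF[2]=17
  step 14: row=17, L[17]='1', prepend. Next row=LF[17]=9
  step 15: row=9, L[9]='0', prepend. Next row=LF[9]=3
  step 16: row=3, L[3]='0', prepend. Next row=LF[3]=1
  step 17: row=1, L[1]='a', prepend. Next row=LF[1]=10
  step 18: row=10, L[10]='1', prepend. Next row=LF[10]=7
  step 19: row=7, L[7]='a', prepend. Next row=LF[7]=11
Reversed output: a1a001c00bad11b0ab$

Answer: a1a001c00bad11b0ab$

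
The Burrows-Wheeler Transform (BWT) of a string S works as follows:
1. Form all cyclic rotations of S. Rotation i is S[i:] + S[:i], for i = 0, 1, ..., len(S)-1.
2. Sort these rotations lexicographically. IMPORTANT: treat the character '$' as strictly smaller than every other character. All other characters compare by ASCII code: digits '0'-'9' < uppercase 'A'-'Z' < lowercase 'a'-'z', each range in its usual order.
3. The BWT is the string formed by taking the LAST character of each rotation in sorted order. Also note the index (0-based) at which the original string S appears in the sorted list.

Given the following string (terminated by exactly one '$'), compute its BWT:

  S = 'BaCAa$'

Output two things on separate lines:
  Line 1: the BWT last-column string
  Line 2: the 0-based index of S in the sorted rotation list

All 6 rotations (rotation i = S[i:]+S[:i]):
  rot[0] = BaCAa$
  rot[1] = aCAa$B
  rot[2] = CAa$Ba
  rot[3] = Aa$BaC
  rot[4] = a$BaCA
  rot[5] = $BaCAa
Sorted (with $ < everything):
  sorted[0] = $BaCAa  (last char: 'a')
  sorted[1] = Aa$BaC  (last char: 'C')
  sorted[2] = BaCAa$  (last char: '$')
  sorted[3] = CAa$Ba  (last char: 'a')
  sorted[4] = a$BaCA  (last char: 'A')
  sorted[5] = aCAa$B  (last char: 'B')
Last column: aC$aAB
Original string S is at sorted index 2

Answer: aC$aAB
2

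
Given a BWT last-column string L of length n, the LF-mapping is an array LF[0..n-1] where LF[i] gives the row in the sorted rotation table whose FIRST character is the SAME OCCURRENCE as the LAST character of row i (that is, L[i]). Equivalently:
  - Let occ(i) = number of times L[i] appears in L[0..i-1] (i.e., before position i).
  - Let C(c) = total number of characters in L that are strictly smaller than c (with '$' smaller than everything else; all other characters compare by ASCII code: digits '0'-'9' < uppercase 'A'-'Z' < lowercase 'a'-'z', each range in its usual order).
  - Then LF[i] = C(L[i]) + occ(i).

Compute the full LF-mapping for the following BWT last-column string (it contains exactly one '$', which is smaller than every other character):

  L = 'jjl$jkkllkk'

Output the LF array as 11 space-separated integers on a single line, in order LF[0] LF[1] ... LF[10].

Answer: 1 2 8 0 3 4 5 9 10 6 7

Derivation:
Char counts: '$':1, 'j':3, 'k':4, 'l':3
C (first-col start): C('$')=0, C('j')=1, C('k')=4, C('l')=8
L[0]='j': occ=0, LF[0]=C('j')+0=1+0=1
L[1]='j': occ=1, LF[1]=C('j')+1=1+1=2
L[2]='l': occ=0, LF[2]=C('l')+0=8+0=8
L[3]='$': occ=0, LF[3]=C('$')+0=0+0=0
L[4]='j': occ=2, LF[4]=C('j')+2=1+2=3
L[5]='k': occ=0, LF[5]=C('k')+0=4+0=4
L[6]='k': occ=1, LF[6]=C('k')+1=4+1=5
L[7]='l': occ=1, LF[7]=C('l')+1=8+1=9
L[8]='l': occ=2, LF[8]=C('l')+2=8+2=10
L[9]='k': occ=2, LF[9]=C('k')+2=4+2=6
L[10]='k': occ=3, LF[10]=C('k')+3=4+3=7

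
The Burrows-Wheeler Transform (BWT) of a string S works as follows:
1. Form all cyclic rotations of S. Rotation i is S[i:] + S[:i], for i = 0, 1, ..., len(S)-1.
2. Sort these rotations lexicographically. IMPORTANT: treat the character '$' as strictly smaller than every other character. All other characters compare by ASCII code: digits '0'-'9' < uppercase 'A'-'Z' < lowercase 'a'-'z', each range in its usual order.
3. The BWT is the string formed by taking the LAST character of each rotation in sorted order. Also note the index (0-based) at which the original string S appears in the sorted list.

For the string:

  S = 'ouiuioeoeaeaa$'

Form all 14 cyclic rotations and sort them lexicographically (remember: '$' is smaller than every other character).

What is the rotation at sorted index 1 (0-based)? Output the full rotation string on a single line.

All 14 rotations (rotation i = S[i:]+S[:i]):
  rot[0] = ouiuioeoeaeaa$
  rot[1] = uiuioeoeaeaa$o
  rot[2] = iuioeoeaeaa$ou
  rot[3] = uioeoeaeaa$oui
  rot[4] = ioeoeaeaa$ouiu
  rot[5] = oeoeaeaa$ouiui
  rot[6] = eoeaeaa$ouiuio
  rot[7] = oeaeaa$ouiuioe
  rot[8] = eaeaa$ouiuioeo
  rot[9] = aeaa$ouiuioeoe
  rot[10] = eaa$ouiuioeoea
  rot[11] = aa$ouiuioeoeae
  rot[12] = a$ouiuioeoeaea
  rot[13] = $ouiuioeoeaeaa
Sorted (with $ < everything):
  sorted[0] = $ouiuioeoeaeaa
  sorted[1] = a$ouiuioeoeaea
  sorted[2] = aa$ouiuioeoeae
  sorted[3] = aeaa$ouiuioeoe
  sorted[4] = eaa$ouiuioeoea
  sorted[5] = eaeaa$ouiuioeo
  sorted[6] = eoeaeaa$ouiuio
  sorted[7] = ioeoeaeaa$ouiu
  sorted[8] = iuioeoeaeaa$ou
  sorted[9] = oeaeaa$ouiuioe
  sorted[10] = oeoeaeaa$ouiui
  sorted[11] = ouiuioeoeaeaa$
  sorted[12] = uioeoeaeaa$oui
  sorted[13] = uiuioeoeaeaa$o
sorted[1] = a$ouiuioeoeaea

Answer: a$ouiuioeoeaea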